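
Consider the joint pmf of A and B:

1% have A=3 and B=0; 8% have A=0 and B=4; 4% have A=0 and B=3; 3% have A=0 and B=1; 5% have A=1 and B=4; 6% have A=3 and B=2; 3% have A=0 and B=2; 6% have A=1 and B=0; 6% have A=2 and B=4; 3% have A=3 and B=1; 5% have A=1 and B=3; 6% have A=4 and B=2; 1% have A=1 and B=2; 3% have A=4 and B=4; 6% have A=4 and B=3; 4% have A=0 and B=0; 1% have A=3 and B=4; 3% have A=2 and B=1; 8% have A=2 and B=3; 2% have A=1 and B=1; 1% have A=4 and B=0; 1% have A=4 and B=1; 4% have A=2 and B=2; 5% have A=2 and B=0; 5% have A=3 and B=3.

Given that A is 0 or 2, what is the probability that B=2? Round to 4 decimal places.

P(A=0) = 0.04 + 0.03 + 0.03 + 0.04 + 0.08 = 0.22.
P(A=2) = 0.05 + 0.03 + 0.04 + 0.08 + 0.06 = 0.26.
P(A ∈ {0, 2}) = 0.22 + 0.26 = 0.48; P(B=2, A ∈ {0, 2}) = 0.03 + 0.04 = 0.07.
P(B=2 | A ∈ {0, 2}) = 0.07/0.48 = 0.1458.

0.1458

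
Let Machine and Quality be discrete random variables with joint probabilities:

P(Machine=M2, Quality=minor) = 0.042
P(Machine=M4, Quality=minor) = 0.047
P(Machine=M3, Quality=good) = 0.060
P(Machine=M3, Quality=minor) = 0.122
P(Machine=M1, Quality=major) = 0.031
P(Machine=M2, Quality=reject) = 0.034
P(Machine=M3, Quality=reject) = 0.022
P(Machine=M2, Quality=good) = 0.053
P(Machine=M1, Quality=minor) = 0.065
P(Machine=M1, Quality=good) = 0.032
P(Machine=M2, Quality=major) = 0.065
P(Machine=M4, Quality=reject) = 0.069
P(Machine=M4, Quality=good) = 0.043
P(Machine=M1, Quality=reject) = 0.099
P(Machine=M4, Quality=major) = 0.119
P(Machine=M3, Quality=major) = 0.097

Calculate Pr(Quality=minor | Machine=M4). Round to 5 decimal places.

P(Machine=M4) = 0.043 + 0.047 + 0.119 + 0.069 = 0.278.
P(Quality=minor | Machine=M4) = 0.047/0.278 = 0.16906.

0.16906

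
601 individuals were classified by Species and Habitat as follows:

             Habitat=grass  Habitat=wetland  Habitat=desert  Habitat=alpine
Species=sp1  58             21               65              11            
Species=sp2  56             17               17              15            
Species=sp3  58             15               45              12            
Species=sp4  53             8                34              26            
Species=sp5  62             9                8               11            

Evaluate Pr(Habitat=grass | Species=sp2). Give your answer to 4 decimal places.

Total with Species=sp2: 56 + 17 + 17 + 15 = 105.
P(Habitat=grass | Species=sp2) = 56/105 = 0.5333.

0.5333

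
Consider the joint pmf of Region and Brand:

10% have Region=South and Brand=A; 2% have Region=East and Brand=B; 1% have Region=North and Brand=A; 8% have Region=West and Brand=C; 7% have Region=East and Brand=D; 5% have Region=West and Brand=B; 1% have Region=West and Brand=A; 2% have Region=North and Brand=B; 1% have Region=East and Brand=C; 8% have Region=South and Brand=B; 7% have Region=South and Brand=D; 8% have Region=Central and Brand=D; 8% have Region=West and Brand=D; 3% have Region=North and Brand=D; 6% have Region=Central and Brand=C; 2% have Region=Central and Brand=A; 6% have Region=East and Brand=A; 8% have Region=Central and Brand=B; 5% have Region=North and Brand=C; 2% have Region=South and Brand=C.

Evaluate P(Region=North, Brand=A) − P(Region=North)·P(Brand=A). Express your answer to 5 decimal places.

-0.01200

P(Region=North) = 0.01 + 0.02 + 0.05 + 0.03 = 0.11.
P(Brand=A) = 0.01 + 0.10 + 0.06 + 0.01 + 0.02 = 0.20.
P(Region=North, Brand=A) − P(Region=North)P(Brand=A) = 0.01 − 0.11×0.20 = -0.01200.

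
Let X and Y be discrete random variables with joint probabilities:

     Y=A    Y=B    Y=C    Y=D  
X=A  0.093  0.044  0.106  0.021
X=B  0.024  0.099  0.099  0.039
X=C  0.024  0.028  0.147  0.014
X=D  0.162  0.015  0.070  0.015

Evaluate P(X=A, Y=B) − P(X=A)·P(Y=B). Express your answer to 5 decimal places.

P(X=A) = 0.093 + 0.044 + 0.106 + 0.021 = 0.264.
P(Y=B) = 0.044 + 0.099 + 0.028 + 0.015 = 0.186.
P(X=A, Y=B) − P(X=A)P(Y=B) = 0.044 − 0.264×0.186 = -0.00510.

-0.00510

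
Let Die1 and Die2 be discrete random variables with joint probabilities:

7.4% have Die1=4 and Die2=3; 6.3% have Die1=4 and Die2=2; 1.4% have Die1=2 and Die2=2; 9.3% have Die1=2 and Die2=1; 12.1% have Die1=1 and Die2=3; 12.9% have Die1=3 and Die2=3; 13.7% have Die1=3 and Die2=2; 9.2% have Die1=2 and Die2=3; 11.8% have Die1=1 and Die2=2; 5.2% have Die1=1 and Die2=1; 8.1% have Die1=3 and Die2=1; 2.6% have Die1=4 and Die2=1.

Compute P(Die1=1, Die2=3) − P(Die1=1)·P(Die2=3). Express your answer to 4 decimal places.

-0.0001

P(Die1=1) = 0.052 + 0.118 + 0.121 = 0.291.
P(Die2=3) = 0.121 + 0.092 + 0.129 + 0.074 = 0.416.
P(Die1=1, Die2=3) − P(Die1=1)P(Die2=3) = 0.121 − 0.291×0.416 = -0.0001.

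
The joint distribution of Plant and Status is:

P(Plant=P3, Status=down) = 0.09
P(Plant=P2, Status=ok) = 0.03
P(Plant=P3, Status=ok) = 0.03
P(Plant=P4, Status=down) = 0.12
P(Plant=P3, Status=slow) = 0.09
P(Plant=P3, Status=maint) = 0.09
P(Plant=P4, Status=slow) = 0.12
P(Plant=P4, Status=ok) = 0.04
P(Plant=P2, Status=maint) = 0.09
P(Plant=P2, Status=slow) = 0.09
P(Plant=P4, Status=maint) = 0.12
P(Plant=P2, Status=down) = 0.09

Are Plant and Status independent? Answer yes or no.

Every cell satisfies P(Plant,Status) = P(Plant)·P(Status). For instance P(Plant=P2) = 0.30, P(Status=slow) = 0.30, and 0.30×0.30 = 0.09 matches the joint entry. So Plant and Status are independent.

yes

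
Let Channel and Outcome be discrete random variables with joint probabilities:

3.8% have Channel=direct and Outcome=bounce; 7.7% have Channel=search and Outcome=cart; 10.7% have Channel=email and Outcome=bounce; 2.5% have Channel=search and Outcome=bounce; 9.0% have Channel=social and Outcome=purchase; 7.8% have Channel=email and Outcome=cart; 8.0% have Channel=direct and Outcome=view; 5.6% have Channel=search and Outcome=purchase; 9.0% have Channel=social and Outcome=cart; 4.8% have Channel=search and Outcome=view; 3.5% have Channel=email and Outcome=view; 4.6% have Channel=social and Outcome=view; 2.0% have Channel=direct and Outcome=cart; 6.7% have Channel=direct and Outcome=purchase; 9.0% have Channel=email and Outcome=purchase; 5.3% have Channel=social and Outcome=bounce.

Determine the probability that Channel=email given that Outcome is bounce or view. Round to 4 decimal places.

P(Outcome=bounce) = 0.107 + 0.025 + 0.053 + 0.038 = 0.223.
P(Outcome=view) = 0.035 + 0.048 + 0.046 + 0.080 = 0.209.
P(Outcome ∈ {bounce, view}) = 0.223 + 0.209 = 0.432; P(Channel=email, Outcome ∈ {bounce, view}) = 0.107 + 0.035 = 0.142.
P(Channel=email | Outcome ∈ {bounce, view}) = 0.142/0.432 = 0.3287.

0.3287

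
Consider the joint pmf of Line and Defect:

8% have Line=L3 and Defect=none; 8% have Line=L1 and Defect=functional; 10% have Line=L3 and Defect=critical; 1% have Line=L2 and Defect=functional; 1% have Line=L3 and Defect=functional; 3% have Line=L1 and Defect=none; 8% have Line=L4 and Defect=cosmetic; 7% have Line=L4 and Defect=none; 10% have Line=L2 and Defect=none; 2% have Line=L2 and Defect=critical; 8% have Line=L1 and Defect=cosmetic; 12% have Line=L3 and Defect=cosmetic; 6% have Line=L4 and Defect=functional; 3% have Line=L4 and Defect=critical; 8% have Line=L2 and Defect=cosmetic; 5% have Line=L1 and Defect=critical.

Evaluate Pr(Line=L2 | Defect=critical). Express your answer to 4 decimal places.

0.1000

P(Defect=critical) = 0.05 + 0.02 + 0.10 + 0.03 = 0.20.
P(Line=L2 | Defect=critical) = 0.02/0.20 = 0.1000.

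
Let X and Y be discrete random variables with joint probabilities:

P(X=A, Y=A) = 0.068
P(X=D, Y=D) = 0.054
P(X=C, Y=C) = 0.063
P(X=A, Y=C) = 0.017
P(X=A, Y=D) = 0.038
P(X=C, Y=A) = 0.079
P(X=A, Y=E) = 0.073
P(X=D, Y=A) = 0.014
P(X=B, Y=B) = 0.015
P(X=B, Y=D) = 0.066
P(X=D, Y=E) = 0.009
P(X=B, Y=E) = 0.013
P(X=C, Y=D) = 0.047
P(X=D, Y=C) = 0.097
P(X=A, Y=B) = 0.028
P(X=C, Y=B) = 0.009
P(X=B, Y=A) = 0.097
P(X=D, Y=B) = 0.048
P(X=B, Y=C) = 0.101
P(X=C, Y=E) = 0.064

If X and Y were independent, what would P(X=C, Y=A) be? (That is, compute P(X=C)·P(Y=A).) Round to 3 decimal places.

0.068

P(X=C) = 0.079 + 0.009 + 0.063 + 0.047 + 0.064 = 0.262.
P(Y=A) = 0.068 + 0.097 + 0.079 + 0.014 = 0.258.
Product: 0.262 × 0.258 = 0.068.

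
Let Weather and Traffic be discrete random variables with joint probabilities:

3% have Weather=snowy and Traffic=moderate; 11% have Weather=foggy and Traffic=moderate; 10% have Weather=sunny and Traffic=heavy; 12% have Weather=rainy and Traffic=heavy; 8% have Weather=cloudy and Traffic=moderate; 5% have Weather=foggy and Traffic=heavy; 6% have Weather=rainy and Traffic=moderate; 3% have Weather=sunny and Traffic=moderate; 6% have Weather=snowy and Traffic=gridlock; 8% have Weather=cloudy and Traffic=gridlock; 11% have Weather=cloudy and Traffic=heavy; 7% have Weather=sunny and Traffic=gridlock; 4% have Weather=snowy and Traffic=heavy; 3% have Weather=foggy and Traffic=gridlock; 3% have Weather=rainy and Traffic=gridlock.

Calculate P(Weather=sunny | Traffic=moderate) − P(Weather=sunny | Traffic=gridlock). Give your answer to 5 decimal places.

-0.16249

P(Traffic=moderate) = 0.03 + 0.08 + 0.06 + 0.03 + 0.11 = 0.31; P(Weather=sunny | Traffic=moderate) = 0.03/0.31 = 0.096774.
P(Traffic=gridlock) = 0.07 + 0.08 + 0.03 + 0.06 + 0.03 = 0.27; P(Weather=sunny | Traffic=gridlock) = 0.07/0.27 = 0.259259.
Difference = -0.16249.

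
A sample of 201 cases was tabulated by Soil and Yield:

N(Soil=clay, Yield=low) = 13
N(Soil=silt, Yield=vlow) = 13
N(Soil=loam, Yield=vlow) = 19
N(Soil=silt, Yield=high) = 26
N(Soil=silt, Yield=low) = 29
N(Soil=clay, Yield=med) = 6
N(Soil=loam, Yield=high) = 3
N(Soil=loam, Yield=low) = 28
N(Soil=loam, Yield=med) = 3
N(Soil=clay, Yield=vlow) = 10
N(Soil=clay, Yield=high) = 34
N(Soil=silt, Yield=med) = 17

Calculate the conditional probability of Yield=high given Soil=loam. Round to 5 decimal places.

Total with Soil=loam: 19 + 28 + 3 + 3 = 53.
P(Yield=high | Soil=loam) = 3/53 = 0.05660.

0.05660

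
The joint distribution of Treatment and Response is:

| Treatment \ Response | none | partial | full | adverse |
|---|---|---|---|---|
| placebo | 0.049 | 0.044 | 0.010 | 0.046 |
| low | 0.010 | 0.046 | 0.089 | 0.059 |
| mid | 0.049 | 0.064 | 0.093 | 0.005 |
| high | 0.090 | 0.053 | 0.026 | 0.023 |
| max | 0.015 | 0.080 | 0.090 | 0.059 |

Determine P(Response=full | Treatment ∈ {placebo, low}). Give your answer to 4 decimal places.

P(Treatment=placebo) = 0.049 + 0.044 + 0.010 + 0.046 = 0.149.
P(Treatment=low) = 0.010 + 0.046 + 0.089 + 0.059 = 0.204.
P(Treatment ∈ {placebo, low}) = 0.149 + 0.204 = 0.353; P(Response=full, Treatment ∈ {placebo, low}) = 0.010 + 0.089 = 0.099.
P(Response=full | Treatment ∈ {placebo, low}) = 0.099/0.353 = 0.2805.

0.2805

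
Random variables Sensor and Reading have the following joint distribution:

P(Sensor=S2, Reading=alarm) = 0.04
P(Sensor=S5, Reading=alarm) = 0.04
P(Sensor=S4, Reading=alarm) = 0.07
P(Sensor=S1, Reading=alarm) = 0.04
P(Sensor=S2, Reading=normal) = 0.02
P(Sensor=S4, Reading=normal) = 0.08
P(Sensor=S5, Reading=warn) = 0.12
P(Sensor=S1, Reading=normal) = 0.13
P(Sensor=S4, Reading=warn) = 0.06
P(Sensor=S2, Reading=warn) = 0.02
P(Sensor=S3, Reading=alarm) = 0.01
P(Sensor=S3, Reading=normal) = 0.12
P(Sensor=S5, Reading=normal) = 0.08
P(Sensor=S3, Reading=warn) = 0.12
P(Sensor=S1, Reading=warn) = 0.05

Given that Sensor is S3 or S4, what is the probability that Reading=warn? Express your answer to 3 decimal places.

0.391

P(Sensor=S3) = 0.12 + 0.12 + 0.01 = 0.25.
P(Sensor=S4) = 0.08 + 0.06 + 0.07 = 0.21.
P(Sensor ∈ {S3, S4}) = 0.25 + 0.21 = 0.46; P(Reading=warn, Sensor ∈ {S3, S4}) = 0.12 + 0.06 = 0.18.
P(Reading=warn | Sensor ∈ {S3, S4}) = 0.18/0.46 = 0.391.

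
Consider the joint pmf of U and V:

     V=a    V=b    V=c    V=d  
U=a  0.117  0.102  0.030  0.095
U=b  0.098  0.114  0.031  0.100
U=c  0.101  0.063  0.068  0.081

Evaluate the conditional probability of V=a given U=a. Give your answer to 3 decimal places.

0.340

P(U=a) = 0.117 + 0.102 + 0.030 + 0.095 = 0.344.
P(V=a | U=a) = 0.117/0.344 = 0.340.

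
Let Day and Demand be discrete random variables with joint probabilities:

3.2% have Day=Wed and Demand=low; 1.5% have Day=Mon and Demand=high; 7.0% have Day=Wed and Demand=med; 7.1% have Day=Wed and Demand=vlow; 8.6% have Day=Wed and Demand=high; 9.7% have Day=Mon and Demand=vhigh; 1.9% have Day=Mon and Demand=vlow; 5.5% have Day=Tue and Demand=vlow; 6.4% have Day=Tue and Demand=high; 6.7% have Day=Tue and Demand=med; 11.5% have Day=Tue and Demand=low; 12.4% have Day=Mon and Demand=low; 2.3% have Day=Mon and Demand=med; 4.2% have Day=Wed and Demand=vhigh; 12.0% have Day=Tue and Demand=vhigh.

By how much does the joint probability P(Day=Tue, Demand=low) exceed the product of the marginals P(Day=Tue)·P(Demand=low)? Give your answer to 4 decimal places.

0.0009

P(Day=Tue) = 0.055 + 0.115 + 0.067 + 0.064 + 0.120 = 0.421.
P(Demand=low) = 0.124 + 0.115 + 0.032 = 0.271.
P(Day=Tue, Demand=low) − P(Day=Tue)P(Demand=low) = 0.115 − 0.421×0.271 = 0.0009.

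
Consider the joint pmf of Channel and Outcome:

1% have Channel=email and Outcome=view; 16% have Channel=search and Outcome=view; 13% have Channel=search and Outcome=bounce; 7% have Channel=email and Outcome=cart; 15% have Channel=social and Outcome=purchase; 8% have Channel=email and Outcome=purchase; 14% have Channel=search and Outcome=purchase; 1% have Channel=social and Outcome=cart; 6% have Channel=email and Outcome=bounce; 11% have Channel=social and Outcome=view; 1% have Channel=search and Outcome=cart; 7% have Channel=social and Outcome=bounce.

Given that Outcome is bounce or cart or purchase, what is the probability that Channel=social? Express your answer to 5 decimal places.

0.31944

P(Outcome=bounce) = 0.06 + 0.13 + 0.07 = 0.26.
P(Outcome=cart) = 0.07 + 0.01 + 0.01 = 0.09.
P(Outcome=purchase) = 0.08 + 0.14 + 0.15 = 0.37.
P(Outcome ∈ {bounce, cart, purchase}) = 0.26 + 0.09 + 0.37 = 0.72; P(Channel=social, Outcome ∈ {bounce, cart, purchase}) = 0.07 + 0.01 + 0.15 = 0.23.
P(Channel=social | Outcome ∈ {bounce, cart, purchase}) = 0.23/0.72 = 0.31944.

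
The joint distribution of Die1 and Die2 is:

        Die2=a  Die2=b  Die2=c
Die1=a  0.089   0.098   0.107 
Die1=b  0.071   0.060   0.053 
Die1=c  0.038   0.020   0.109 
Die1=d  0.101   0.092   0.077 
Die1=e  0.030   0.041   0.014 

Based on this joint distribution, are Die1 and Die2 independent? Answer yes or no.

no

P(Die1=c) = 0.167 and P(Die2=c) = 0.360, so their product is 0.06012, but P(Die1=c, Die2=c) = 0.109. Since these differ, Die1 and Die2 are not independent.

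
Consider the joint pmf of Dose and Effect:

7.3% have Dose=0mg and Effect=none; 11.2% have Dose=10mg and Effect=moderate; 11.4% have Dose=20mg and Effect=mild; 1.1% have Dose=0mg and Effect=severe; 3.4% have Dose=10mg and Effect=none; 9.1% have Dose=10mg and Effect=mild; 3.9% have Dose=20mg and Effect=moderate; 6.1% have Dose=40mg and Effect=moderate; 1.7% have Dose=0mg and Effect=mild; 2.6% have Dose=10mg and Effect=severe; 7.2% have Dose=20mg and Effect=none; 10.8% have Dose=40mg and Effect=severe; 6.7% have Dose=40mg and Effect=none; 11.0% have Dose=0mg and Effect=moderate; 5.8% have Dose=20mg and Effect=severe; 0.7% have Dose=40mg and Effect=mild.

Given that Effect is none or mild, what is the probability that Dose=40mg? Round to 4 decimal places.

P(Effect=none) = 0.073 + 0.034 + 0.072 + 0.067 = 0.246.
P(Effect=mild) = 0.017 + 0.091 + 0.114 + 0.007 = 0.229.
P(Effect ∈ {none, mild}) = 0.246 + 0.229 = 0.475; P(Dose=40mg, Effect ∈ {none, mild}) = 0.067 + 0.007 = 0.074.
P(Dose=40mg | Effect ∈ {none, mild}) = 0.074/0.475 = 0.1558.

0.1558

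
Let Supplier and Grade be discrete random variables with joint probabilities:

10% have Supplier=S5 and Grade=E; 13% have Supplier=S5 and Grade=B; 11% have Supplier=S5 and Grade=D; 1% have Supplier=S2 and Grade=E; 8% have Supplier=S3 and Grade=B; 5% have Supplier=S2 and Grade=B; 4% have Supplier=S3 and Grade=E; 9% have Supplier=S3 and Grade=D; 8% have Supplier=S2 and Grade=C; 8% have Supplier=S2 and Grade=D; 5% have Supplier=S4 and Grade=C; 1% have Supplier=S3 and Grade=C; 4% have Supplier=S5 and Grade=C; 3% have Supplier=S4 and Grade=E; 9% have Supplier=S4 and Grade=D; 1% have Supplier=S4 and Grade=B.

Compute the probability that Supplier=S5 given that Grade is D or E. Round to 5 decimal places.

P(Grade=D) = 0.08 + 0.09 + 0.09 + 0.11 = 0.37.
P(Grade=E) = 0.01 + 0.04 + 0.03 + 0.10 = 0.18.
P(Grade ∈ {D, E}) = 0.37 + 0.18 = 0.55; P(Supplier=S5, Grade ∈ {D, E}) = 0.11 + 0.10 = 0.21.
P(Supplier=S5 | Grade ∈ {D, E}) = 0.21/0.55 = 0.38182.

0.38182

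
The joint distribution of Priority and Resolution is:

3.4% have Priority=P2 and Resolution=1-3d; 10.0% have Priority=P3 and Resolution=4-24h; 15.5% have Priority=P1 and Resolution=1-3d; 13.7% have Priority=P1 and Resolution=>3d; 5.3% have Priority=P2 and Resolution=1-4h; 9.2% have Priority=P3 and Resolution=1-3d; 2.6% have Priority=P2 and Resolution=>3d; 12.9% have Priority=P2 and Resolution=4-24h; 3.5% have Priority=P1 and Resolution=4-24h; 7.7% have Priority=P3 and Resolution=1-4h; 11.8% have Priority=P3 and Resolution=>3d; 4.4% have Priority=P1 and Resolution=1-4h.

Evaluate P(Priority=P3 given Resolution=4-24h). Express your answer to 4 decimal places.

P(Resolution=4-24h) = 0.035 + 0.129 + 0.100 = 0.264.
P(Priority=P3 | Resolution=4-24h) = 0.100/0.264 = 0.3788.

0.3788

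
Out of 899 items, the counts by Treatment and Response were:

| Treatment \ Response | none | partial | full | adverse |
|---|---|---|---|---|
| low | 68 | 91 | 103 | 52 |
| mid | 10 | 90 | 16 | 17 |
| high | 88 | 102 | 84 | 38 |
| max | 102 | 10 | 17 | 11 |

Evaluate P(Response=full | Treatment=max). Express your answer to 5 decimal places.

Total with Treatment=max: 102 + 10 + 17 + 11 = 140.
P(Response=full | Treatment=max) = 17/140 = 0.12143.

0.12143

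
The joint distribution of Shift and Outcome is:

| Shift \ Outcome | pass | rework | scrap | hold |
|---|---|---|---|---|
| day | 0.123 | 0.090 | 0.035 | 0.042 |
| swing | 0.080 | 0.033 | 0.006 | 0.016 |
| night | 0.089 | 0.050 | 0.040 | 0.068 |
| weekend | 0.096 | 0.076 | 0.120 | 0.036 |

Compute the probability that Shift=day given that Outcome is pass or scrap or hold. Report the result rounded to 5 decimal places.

0.26631

P(Outcome=pass) = 0.123 + 0.080 + 0.089 + 0.096 = 0.388.
P(Outcome=scrap) = 0.035 + 0.006 + 0.040 + 0.120 = 0.201.
P(Outcome=hold) = 0.042 + 0.016 + 0.068 + 0.036 = 0.162.
P(Outcome ∈ {pass, scrap, hold}) = 0.388 + 0.201 + 0.162 = 0.751; P(Shift=day, Outcome ∈ {pass, scrap, hold}) = 0.123 + 0.035 + 0.042 = 0.200.
P(Shift=day | Outcome ∈ {pass, scrap, hold}) = 0.200/0.751 = 0.26631.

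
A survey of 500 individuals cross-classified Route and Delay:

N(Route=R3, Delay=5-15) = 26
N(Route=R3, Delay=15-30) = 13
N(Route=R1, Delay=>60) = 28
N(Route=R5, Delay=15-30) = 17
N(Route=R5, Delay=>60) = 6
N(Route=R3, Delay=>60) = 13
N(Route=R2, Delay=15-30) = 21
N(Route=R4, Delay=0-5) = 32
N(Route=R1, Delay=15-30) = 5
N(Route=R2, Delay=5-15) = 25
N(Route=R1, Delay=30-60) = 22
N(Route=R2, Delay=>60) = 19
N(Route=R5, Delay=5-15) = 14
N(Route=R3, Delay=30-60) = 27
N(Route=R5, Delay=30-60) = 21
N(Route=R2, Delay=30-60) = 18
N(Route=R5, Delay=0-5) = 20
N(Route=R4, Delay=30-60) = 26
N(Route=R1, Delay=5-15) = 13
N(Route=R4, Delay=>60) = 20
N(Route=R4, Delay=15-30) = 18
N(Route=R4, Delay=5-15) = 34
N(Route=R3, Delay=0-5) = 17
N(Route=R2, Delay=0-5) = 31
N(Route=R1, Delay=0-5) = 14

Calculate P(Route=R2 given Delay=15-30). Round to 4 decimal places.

Total with Delay=15-30: 5 + 21 + 13 + 18 + 17 = 74.
P(Route=R2 | Delay=15-30) = 21/74 = 0.2838.

0.2838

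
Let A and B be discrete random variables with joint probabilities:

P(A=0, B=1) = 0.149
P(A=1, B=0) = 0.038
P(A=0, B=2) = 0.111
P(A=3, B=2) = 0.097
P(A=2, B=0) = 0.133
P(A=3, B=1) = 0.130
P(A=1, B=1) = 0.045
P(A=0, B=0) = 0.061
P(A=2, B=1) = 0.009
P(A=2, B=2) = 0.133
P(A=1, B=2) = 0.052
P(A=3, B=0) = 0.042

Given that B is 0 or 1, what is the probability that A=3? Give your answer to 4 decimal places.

0.2834

P(B=0) = 0.061 + 0.038 + 0.133 + 0.042 = 0.274.
P(B=1) = 0.149 + 0.045 + 0.009 + 0.130 = 0.333.
P(B ∈ {0, 1}) = 0.274 + 0.333 = 0.607; P(A=3, B ∈ {0, 1}) = 0.042 + 0.130 = 0.172.
P(A=3 | B ∈ {0, 1}) = 0.172/0.607 = 0.2834.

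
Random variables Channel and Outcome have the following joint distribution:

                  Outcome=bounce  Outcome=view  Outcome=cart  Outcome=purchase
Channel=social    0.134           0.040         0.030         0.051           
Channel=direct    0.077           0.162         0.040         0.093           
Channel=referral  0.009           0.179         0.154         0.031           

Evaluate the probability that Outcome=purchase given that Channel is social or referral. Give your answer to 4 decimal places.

0.1306

P(Channel=social) = 0.134 + 0.040 + 0.030 + 0.051 = 0.255.
P(Channel=referral) = 0.009 + 0.179 + 0.154 + 0.031 = 0.373.
P(Channel ∈ {social, referral}) = 0.255 + 0.373 = 0.628; P(Outcome=purchase, Channel ∈ {social, referral}) = 0.051 + 0.031 = 0.082.
P(Outcome=purchase | Channel ∈ {social, referral}) = 0.082/0.628 = 0.1306.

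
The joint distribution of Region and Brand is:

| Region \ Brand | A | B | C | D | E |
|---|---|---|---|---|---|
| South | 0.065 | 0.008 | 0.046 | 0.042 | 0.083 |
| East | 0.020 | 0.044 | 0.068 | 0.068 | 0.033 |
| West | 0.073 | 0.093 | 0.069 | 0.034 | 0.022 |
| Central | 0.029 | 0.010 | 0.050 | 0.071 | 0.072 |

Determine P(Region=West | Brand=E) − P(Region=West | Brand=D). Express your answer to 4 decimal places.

-0.0534

P(Brand=E) = 0.083 + 0.033 + 0.022 + 0.072 = 0.210; P(Region=West | Brand=E) = 0.022/0.210 = 0.10476.
P(Brand=D) = 0.042 + 0.068 + 0.034 + 0.071 = 0.215; P(Region=West | Brand=D) = 0.034/0.215 = 0.15814.
Difference = -0.0534.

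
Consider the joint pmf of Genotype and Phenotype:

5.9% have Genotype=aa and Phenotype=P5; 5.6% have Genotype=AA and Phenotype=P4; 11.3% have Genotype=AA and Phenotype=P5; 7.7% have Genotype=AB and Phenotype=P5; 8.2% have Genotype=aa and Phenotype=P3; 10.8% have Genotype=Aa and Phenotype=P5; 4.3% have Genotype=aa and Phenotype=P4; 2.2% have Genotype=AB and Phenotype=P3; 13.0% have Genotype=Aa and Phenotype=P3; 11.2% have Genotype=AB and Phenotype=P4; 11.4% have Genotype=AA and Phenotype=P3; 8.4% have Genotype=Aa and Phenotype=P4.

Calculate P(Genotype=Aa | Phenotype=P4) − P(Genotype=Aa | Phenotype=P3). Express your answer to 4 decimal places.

P(Phenotype=P4) = 0.056 + 0.084 + 0.043 + 0.112 = 0.295; P(Genotype=Aa | Phenotype=P4) = 0.084/0.295 = 0.28475.
P(Phenotype=P3) = 0.114 + 0.130 + 0.082 + 0.022 = 0.348; P(Genotype=Aa | Phenotype=P3) = 0.130/0.348 = 0.37356.
Difference = -0.0888.

-0.0888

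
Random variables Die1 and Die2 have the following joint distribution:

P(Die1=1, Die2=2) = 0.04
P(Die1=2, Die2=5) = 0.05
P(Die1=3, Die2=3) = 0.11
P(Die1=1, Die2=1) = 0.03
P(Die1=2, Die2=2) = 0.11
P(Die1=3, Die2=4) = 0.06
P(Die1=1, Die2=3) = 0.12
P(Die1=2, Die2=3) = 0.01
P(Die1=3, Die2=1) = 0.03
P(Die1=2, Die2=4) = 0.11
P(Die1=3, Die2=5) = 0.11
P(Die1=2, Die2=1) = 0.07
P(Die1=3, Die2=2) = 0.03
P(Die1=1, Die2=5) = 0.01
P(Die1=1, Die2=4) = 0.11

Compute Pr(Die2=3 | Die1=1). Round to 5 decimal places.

P(Die1=1) = 0.03 + 0.04 + 0.12 + 0.11 + 0.01 = 0.31.
P(Die2=3 | Die1=1) = 0.12/0.31 = 0.38710.

0.38710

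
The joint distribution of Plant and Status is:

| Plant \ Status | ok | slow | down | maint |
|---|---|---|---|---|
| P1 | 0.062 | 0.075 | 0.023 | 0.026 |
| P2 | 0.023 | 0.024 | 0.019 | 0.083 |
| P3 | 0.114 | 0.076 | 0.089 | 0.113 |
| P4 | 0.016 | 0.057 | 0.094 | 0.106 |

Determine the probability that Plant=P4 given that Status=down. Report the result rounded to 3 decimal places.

P(Status=down) = 0.023 + 0.019 + 0.089 + 0.094 = 0.225.
P(Plant=P4 | Status=down) = 0.094/0.225 = 0.418.

0.418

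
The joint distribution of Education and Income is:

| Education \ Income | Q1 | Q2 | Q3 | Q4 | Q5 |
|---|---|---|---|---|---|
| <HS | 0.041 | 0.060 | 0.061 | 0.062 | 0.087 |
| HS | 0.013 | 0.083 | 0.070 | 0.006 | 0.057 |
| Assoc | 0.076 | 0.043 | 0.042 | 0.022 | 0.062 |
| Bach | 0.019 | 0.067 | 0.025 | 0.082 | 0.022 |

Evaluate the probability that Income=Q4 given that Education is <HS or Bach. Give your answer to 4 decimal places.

0.2738

P(Education=<HS) = 0.041 + 0.060 + 0.061 + 0.062 + 0.087 = 0.311.
P(Education=Bach) = 0.019 + 0.067 + 0.025 + 0.082 + 0.022 = 0.215.
P(Education ∈ {<HS, Bach}) = 0.311 + 0.215 = 0.526; P(Income=Q4, Education ∈ {<HS, Bach}) = 0.062 + 0.082 = 0.144.
P(Income=Q4 | Education ∈ {<HS, Bach}) = 0.144/0.526 = 0.2738.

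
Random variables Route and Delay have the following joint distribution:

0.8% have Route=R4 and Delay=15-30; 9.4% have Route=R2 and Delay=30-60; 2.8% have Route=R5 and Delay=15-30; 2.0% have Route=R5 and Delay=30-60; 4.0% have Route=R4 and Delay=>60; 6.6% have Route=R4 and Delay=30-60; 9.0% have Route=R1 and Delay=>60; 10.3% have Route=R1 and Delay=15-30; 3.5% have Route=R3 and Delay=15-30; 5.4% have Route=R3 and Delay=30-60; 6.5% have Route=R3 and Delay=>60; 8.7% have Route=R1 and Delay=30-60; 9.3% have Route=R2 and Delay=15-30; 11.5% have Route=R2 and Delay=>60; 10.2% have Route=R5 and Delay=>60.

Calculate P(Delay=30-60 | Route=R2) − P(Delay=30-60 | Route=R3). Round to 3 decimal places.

-0.039

P(Route=R2) = 0.093 + 0.094 + 0.115 = 0.302; P(Delay=30-60 | Route=R2) = 0.094/0.302 = 0.3113.
P(Route=R3) = 0.035 + 0.054 + 0.065 = 0.154; P(Delay=30-60 | Route=R3) = 0.054/0.154 = 0.3506.
Difference = -0.039.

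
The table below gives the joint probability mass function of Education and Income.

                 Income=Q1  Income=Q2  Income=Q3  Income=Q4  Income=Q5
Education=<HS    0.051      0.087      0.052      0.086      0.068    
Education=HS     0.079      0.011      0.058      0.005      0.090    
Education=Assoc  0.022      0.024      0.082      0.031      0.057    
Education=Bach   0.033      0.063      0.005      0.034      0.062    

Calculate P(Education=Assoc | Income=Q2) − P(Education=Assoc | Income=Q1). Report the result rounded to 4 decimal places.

0.0108

P(Income=Q2) = 0.087 + 0.011 + 0.024 + 0.063 = 0.185; P(Education=Assoc | Income=Q2) = 0.024/0.185 = 0.12973.
P(Income=Q1) = 0.051 + 0.079 + 0.022 + 0.033 = 0.185; P(Education=Assoc | Income=Q1) = 0.022/0.185 = 0.11892.
Difference = 0.0108.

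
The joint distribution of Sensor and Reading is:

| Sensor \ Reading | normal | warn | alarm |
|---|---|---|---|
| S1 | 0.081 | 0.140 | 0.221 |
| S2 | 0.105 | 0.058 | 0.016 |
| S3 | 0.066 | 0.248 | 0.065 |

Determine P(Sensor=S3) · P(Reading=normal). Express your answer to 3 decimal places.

P(Sensor=S3) = 0.066 + 0.248 + 0.065 = 0.379.
P(Reading=normal) = 0.081 + 0.105 + 0.066 = 0.252.
Product: 0.379 × 0.252 = 0.096.

0.096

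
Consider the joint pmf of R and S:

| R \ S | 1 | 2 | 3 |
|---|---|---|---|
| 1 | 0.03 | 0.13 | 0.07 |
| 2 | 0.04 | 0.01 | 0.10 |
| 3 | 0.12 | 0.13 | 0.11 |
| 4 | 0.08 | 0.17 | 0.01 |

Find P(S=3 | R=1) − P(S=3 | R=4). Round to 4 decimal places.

P(R=1) = 0.03 + 0.13 + 0.07 = 0.23; P(S=3 | R=1) = 0.07/0.23 = 0.30435.
P(R=4) = 0.08 + 0.17 + 0.01 = 0.26; P(S=3 | R=4) = 0.01/0.26 = 0.03846.
Difference = 0.2659.

0.2659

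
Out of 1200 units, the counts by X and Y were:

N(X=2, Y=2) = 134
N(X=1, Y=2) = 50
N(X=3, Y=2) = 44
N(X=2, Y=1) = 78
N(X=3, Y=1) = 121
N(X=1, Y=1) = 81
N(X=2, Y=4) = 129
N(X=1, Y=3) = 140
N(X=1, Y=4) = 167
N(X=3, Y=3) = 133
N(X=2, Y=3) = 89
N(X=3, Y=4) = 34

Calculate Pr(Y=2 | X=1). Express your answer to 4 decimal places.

0.1142

Total with X=1: 81 + 50 + 140 + 167 = 438.
P(Y=2 | X=1) = 50/438 = 0.1142.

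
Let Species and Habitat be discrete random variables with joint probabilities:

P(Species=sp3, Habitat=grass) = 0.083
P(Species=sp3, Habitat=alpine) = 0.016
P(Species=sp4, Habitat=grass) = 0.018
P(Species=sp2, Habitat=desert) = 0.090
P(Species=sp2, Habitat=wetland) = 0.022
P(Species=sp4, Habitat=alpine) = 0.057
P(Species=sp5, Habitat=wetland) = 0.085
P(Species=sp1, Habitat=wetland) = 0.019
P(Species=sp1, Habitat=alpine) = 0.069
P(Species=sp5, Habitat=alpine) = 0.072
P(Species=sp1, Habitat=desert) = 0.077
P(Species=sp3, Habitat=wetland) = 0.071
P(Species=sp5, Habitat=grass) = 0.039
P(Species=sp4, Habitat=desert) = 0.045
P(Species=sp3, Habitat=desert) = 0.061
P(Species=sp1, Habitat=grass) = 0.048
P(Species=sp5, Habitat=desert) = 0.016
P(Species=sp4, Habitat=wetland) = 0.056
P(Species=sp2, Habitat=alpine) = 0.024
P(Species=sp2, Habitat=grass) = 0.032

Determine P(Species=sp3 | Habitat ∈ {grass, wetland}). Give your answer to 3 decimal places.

0.326

P(Habitat=grass) = 0.048 + 0.032 + 0.083 + 0.018 + 0.039 = 0.220.
P(Habitat=wetland) = 0.019 + 0.022 + 0.071 + 0.056 + 0.085 = 0.253.
P(Habitat ∈ {grass, wetland}) = 0.220 + 0.253 = 0.473; P(Species=sp3, Habitat ∈ {grass, wetland}) = 0.083 + 0.071 = 0.154.
P(Species=sp3 | Habitat ∈ {grass, wetland}) = 0.154/0.473 = 0.326.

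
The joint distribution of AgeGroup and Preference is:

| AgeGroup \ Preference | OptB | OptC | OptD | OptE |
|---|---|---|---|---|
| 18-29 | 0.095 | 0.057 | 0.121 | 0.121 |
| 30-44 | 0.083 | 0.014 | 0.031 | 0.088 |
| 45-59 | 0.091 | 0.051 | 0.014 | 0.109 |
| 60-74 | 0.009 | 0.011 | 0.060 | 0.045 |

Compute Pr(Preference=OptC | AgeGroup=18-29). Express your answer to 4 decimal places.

P(AgeGroup=18-29) = 0.095 + 0.057 + 0.121 + 0.121 = 0.394.
P(Preference=OptC | AgeGroup=18-29) = 0.057/0.394 = 0.1447.

0.1447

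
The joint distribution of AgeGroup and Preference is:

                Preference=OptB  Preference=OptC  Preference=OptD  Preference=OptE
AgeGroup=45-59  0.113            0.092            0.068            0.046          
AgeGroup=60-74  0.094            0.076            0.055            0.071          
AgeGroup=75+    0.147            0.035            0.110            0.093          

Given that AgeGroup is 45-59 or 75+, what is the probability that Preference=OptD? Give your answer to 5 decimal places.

0.25284

P(AgeGroup=45-59) = 0.113 + 0.092 + 0.068 + 0.046 = 0.319.
P(AgeGroup=75+) = 0.147 + 0.035 + 0.110 + 0.093 = 0.385.
P(AgeGroup ∈ {45-59, 75+}) = 0.319 + 0.385 = 0.704; P(Preference=OptD, AgeGroup ∈ {45-59, 75+}) = 0.068 + 0.110 = 0.178.
P(Preference=OptD | AgeGroup ∈ {45-59, 75+}) = 0.178/0.704 = 0.25284.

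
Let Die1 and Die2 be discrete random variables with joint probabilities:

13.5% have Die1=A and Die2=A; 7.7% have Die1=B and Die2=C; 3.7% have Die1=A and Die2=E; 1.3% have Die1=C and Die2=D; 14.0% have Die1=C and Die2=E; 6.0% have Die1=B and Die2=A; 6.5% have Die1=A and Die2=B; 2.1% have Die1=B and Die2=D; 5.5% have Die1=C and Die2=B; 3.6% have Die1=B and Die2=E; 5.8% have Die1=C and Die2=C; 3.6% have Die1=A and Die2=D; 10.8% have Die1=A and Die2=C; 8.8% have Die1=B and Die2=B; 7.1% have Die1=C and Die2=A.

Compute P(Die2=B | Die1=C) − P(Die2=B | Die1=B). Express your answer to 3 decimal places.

-0.149

P(Die1=C) = 0.071 + 0.055 + 0.058 + 0.013 + 0.140 = 0.337; P(Die2=B | Die1=C) = 0.055/0.337 = 0.1632.
P(Die1=B) = 0.060 + 0.088 + 0.077 + 0.021 + 0.036 = 0.282; P(Die2=B | Die1=B) = 0.088/0.282 = 0.3121.
Difference = -0.149.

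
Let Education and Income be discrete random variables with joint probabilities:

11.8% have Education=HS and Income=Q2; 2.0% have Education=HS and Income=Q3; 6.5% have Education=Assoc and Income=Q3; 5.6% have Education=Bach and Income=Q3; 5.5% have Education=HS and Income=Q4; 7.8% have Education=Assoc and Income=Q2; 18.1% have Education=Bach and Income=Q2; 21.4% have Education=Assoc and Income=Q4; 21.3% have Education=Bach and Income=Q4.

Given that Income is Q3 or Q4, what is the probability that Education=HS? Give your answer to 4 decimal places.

0.1204

P(Income=Q3) = 0.020 + 0.065 + 0.056 = 0.141.
P(Income=Q4) = 0.055 + 0.214 + 0.213 = 0.482.
P(Income ∈ {Q3, Q4}) = 0.141 + 0.482 = 0.623; P(Education=HS, Income ∈ {Q3, Q4}) = 0.020 + 0.055 = 0.075.
P(Education=HS | Income ∈ {Q3, Q4}) = 0.075/0.623 = 0.1204.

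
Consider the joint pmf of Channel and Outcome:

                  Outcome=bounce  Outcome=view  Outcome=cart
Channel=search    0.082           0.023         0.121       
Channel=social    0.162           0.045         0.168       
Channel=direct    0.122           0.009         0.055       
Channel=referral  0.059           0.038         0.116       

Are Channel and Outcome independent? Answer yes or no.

no

P(Channel=direct) = 0.186 and P(Outcome=bounce) = 0.425, so their product is 0.07905, but P(Channel=direct, Outcome=bounce) = 0.122. Since these differ, Channel and Outcome are not independent.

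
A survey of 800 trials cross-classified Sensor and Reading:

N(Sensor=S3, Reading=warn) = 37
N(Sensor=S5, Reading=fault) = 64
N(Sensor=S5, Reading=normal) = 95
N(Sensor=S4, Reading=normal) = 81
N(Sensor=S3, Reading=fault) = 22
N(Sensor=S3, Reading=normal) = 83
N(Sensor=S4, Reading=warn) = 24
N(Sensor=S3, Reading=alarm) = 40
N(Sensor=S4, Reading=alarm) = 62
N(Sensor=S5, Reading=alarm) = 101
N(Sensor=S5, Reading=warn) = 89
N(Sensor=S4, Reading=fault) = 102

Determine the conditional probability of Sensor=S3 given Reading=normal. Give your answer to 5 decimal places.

0.32046

Total with Reading=normal: 83 + 81 + 95 = 259.
P(Sensor=S3 | Reading=normal) = 83/259 = 0.32046.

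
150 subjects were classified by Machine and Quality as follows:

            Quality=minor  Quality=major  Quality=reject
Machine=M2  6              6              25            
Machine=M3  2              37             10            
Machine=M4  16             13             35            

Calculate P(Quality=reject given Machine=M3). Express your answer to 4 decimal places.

0.2041

Total with Machine=M3: 2 + 37 + 10 = 49.
P(Quality=reject | Machine=M3) = 10/49 = 0.2041.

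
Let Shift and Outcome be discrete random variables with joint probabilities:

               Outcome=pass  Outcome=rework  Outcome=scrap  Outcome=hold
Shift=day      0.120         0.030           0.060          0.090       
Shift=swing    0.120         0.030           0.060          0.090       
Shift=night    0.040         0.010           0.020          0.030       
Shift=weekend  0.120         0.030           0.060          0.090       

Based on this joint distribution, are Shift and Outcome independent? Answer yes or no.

Every cell satisfies P(Shift,Outcome) = P(Shift)·P(Outcome). For instance P(Shift=weekend) = 0.300, P(Outcome=pass) = 0.400, and 0.300×0.400 = 0.120 matches the joint entry. So Shift and Outcome are independent.

yes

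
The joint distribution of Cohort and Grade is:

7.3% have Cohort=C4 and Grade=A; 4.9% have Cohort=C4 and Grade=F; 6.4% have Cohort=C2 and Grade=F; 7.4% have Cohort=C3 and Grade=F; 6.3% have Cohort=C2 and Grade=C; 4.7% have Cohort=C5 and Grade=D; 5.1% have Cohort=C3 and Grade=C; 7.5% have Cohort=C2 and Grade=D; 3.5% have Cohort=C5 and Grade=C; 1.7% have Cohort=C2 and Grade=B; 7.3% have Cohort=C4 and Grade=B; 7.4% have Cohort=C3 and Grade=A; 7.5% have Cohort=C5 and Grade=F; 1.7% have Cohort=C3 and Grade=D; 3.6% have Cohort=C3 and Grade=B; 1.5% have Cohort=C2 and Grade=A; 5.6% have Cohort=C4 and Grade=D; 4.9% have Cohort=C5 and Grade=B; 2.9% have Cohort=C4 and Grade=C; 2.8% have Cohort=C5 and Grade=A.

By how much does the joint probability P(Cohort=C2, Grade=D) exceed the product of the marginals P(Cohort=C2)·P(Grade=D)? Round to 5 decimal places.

0.02937

P(Cohort=C2) = 0.015 + 0.017 + 0.063 + 0.075 + 0.064 = 0.234.
P(Grade=D) = 0.075 + 0.017 + 0.056 + 0.047 = 0.195.
P(Cohort=C2, Grade=D) − P(Cohort=C2)P(Grade=D) = 0.075 − 0.234×0.195 = 0.02937.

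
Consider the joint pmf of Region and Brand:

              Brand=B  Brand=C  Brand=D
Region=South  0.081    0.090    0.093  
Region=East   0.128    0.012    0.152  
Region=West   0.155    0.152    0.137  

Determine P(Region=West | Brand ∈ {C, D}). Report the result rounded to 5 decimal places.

0.45440

P(Brand=C) = 0.090 + 0.012 + 0.152 = 0.254.
P(Brand=D) = 0.093 + 0.152 + 0.137 = 0.382.
P(Brand ∈ {C, D}) = 0.254 + 0.382 = 0.636; P(Region=West, Brand ∈ {C, D}) = 0.152 + 0.137 = 0.289.
P(Region=West | Brand ∈ {C, D}) = 0.289/0.636 = 0.45440.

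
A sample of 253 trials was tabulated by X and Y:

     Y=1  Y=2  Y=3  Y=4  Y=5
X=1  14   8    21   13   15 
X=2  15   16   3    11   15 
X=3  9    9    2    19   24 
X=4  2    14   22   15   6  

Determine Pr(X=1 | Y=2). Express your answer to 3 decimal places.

0.170

Total with Y=2: 8 + 16 + 9 + 14 = 47.
P(X=1 | Y=2) = 8/47 = 0.170.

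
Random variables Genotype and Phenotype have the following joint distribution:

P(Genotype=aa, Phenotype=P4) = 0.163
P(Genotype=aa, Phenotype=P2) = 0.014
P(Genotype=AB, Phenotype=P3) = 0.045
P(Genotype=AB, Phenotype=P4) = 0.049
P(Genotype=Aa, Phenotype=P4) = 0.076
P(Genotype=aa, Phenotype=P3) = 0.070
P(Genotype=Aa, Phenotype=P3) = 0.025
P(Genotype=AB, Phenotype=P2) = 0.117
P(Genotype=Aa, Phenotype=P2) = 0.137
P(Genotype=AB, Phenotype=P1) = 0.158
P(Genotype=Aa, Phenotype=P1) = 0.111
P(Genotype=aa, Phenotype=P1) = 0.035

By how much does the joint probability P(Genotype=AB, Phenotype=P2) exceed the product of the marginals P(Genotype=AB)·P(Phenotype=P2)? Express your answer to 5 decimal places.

0.01811

P(Genotype=AB) = 0.158 + 0.117 + 0.045 + 0.049 = 0.369.
P(Phenotype=P2) = 0.137 + 0.014 + 0.117 = 0.268.
P(Genotype=AB, Phenotype=P2) − P(Genotype=AB)P(Phenotype=P2) = 0.117 − 0.369×0.268 = 0.01811.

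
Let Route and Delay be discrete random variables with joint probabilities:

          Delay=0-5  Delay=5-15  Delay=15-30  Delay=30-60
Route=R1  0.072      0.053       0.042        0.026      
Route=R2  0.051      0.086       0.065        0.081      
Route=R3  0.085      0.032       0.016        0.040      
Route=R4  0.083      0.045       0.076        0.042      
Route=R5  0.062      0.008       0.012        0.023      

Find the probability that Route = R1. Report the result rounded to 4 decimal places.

0.1930

P(Route=R1) = 0.072 + 0.053 + 0.042 + 0.026 = 0.193.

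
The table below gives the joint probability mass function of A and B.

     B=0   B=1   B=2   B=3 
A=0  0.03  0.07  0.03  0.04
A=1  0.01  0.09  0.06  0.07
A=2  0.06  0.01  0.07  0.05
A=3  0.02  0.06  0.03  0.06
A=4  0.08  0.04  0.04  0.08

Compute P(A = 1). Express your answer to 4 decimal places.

P(A=1) = 0.01 + 0.09 + 0.06 + 0.07 = 0.23.

0.2300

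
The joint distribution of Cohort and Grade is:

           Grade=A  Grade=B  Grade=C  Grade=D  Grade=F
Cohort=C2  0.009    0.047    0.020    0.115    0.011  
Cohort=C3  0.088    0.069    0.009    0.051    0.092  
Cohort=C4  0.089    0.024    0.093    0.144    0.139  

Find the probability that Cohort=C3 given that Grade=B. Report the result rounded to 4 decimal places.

P(Grade=B) = 0.047 + 0.069 + 0.024 = 0.140.
P(Cohort=C3 | Grade=B) = 0.069/0.140 = 0.4929.

0.4929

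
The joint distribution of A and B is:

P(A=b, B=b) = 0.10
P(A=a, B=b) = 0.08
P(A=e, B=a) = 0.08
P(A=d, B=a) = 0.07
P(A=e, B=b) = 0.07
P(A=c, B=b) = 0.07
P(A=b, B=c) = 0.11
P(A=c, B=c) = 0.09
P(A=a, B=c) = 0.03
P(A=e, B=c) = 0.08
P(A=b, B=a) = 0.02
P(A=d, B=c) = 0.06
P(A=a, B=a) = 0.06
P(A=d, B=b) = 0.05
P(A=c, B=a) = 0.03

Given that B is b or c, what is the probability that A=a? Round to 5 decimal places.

P(B=b) = 0.08 + 0.10 + 0.07 + 0.05 + 0.07 = 0.37.
P(B=c) = 0.03 + 0.11 + 0.09 + 0.06 + 0.08 = 0.37.
P(B ∈ {b, c}) = 0.37 + 0.37 = 0.74; P(A=a, B ∈ {b, c}) = 0.08 + 0.03 = 0.11.
P(A=a | B ∈ {b, c}) = 0.11/0.74 = 0.14865.

0.14865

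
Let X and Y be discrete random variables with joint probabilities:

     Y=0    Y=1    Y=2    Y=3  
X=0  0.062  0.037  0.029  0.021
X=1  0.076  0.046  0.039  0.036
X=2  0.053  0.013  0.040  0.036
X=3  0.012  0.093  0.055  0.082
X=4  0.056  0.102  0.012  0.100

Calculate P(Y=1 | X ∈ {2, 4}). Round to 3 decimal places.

0.279

P(X=2) = 0.053 + 0.013 + 0.040 + 0.036 = 0.142.
P(X=4) = 0.056 + 0.102 + 0.012 + 0.100 = 0.270.
P(X ∈ {2, 4}) = 0.142 + 0.270 = 0.412; P(Y=1, X ∈ {2, 4}) = 0.013 + 0.102 = 0.115.
P(Y=1 | X ∈ {2, 4}) = 0.115/0.412 = 0.279.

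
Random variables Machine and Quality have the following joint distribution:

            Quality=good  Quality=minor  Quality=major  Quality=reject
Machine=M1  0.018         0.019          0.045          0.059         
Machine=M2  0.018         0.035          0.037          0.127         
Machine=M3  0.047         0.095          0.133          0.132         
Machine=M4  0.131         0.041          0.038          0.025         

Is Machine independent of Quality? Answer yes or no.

no

P(Machine=M4) = 0.235 and P(Quality=good) = 0.214, so their product is 0.05029, but P(Machine=M4, Quality=good) = 0.131. Since these differ, Machine and Quality are not independent.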